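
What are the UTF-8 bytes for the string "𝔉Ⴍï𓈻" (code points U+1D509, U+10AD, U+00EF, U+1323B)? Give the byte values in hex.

U+1D509: 4-byte form → F0 9D 94 89.
U+10AD: 3-byte form → E1 82 AD.
U+00EF: 2-byte form → C3 AF.
U+1323B: 4-byte form → F0 93 88 BB.
Concatenated (13 bytes): F0 9D 94 89 E1 82 AD C3 AF F0 93 88 BB.

F0 9D 94 89 E1 82 AD C3 AF F0 93 88 BB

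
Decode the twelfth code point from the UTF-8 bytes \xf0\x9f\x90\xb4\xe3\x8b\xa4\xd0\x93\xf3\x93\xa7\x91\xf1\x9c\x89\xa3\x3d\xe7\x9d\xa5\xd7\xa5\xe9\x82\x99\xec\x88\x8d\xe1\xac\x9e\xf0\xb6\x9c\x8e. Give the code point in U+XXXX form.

U+3670E

Offset 0: leading byte 0xF0 = 11110000 → 4-byte char #1 = F0 9F 90 B4.
Offset 4: leading byte 0xE3 = 11100011 → 3-byte char #2 = E3 8B A4.
Offset 7: leading byte 0xD0 = 11010000 → 2-byte char #3 = D0 93.
Offset 9: leading byte 0xF3 = 11110011 → 4-byte char #4 = F3 93 A7 91.
Offset 13: leading byte 0xF1 = 11110001 → 4-byte char #5 = F1 9C 89 A3.
Offset 17: leading byte 0x3D = 00111101 → 1-byte char #6 = 3D.
Offset 18: leading byte 0xE7 = 11100111 → 3-byte char #7 = E7 9D A5.
Offset 21: leading byte 0xD7 = 11010111 → 2-byte char #8 = D7 A5.
Offset 23: leading byte 0xE9 = 11101001 → 3-byte char #9 = E9 82 99.
Offset 26: leading byte 0xEC = 11101100 → 3-byte char #10 = EC 88 8D.
Offset 29: leading byte 0xE1 = 11100001 → 3-byte char #11 = E1 AC 9E.
Offset 32: leading byte 0xF0 = 11110000 → 4-byte char #12 = F0 B6 9C 8E.
Leading byte 0xF0 = 11110000 matches 11110xxx → 4-byte sequence.
Byte 1: 0xF0 = 11110000, payload 000 (3 bits).
Byte 2: 0xB6 = 10110110 (10xxxxxx ✓), payload 110110.
Byte 3: 0x9C = 10011100 (10xxxxxx ✓), payload 011100.
Byte 4: 0x8E = 10001110 (10xxxxxx ✓), payload 001110.
Concatenate: 000110110011100001110 = 0x3670E (21 bits → U+3670E).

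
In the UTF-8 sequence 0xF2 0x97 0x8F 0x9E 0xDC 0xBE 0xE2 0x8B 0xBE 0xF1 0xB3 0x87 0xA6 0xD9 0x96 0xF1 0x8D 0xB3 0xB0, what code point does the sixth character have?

Offset 0: leading byte 0xF2 = 11110010 → 4-byte char #1 = F2 97 8F 9E.
Offset 4: leading byte 0xDC = 11011100 → 2-byte char #2 = DC BE.
Offset 6: leading byte 0xE2 = 11100010 → 3-byte char #3 = E2 8B BE.
Offset 9: leading byte 0xF1 = 11110001 → 4-byte char #4 = F1 B3 87 A6.
Offset 13: leading byte 0xD9 = 11011001 → 2-byte char #5 = D9 96.
Offset 15: leading byte 0xF1 = 11110001 → 4-byte char #6 = F1 8D B3 B0.
Leading byte 0xF1 = 11110001 matches 11110xxx → 4-byte sequence.
Byte 1: 0xF1 = 11110001, payload 001 (3 bits).
Byte 2: 0x8D = 10001101 (10xxxxxx ✓), payload 001101.
Byte 3: 0xB3 = 10110011 (10xxxxxx ✓), payload 110011.
Byte 4: 0xB0 = 10110000 (10xxxxxx ✓), payload 110000.
Concatenate: 001001101110011110000 = 0x4DCF0 (21 bits → U+4DCF0).

U+4DCF0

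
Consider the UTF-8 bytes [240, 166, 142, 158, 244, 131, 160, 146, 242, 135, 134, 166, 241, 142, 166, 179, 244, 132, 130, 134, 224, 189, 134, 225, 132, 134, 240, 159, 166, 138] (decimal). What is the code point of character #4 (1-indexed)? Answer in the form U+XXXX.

Offset 0: leading byte 0xF0 = 11110000 → 4-byte char #1 = F0 A6 8E 9E.
Offset 4: leading byte 0xF4 = 11110100 → 4-byte char #2 = F4 83 A0 92.
Offset 8: leading byte 0xF2 = 11110010 → 4-byte char #3 = F2 87 86 A6.
Offset 12: leading byte 0xF1 = 11110001 → 4-byte char #4 = F1 8E A6 B3.
Leading byte 0xF1 = 11110001 matches 11110xxx → 4-byte sequence.
Byte 1: 0xF1 = 11110001, payload 001 (3 bits).
Byte 2: 0x8E = 10001110 (10xxxxxx ✓), payload 001110.
Byte 3: 0xA6 = 10100110 (10xxxxxx ✓), payload 100110.
Byte 4: 0xB3 = 10110011 (10xxxxxx ✓), payload 110011.
Concatenate: 001001110100110110011 = 0x4E9B3 (21 bits → U+4E9B3).

U+4E9B3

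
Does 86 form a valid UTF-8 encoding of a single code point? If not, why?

Byte 0x86 = 10000110 has the form 10xxxxxx — a continuation byte — but there is no preceding leading byte.

invalid (continuation byte with no leading byte)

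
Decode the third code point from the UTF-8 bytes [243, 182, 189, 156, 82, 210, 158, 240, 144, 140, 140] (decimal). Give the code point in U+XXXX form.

Offset 0: leading byte 0xF3 = 11110011 → 4-byte char #1 = F3 B6 BD 9C.
Offset 4: leading byte 0x52 = 01010010 → 1-byte char #2 = 52.
Offset 5: leading byte 0xD2 = 11010010 → 2-byte char #3 = D2 9E.
Leading byte 0xD2 = 11010010 matches 110xxxxx → 2-byte sequence.
Byte 1: 0xD2 = 11010010, payload 10010 (5 bits).
Byte 2: 0x9E = 10011110 (10xxxxxx ✓), payload 011110.
Concatenate: 10010011110 = 0x49E (11 bits → U+049E).

U+049E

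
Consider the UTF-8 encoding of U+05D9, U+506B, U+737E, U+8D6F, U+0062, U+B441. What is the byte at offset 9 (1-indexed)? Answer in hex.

1-indexed offset 9 is 0-indexed offset 8.
U+05D9 → 2-byte form D7 99 at offsets 0–1.
U+506B → 3-byte form E5 81 AB at offsets 2–4.
U+737E → 3-byte form E7 8D BE at offsets 5–7.
U+8D6F → 3-byte form E8 B5 AF at offsets 8–10.
Offset 8 falls in char 4's range; it's byte 1 of E8 B5 AF = 0xE8.

0xE8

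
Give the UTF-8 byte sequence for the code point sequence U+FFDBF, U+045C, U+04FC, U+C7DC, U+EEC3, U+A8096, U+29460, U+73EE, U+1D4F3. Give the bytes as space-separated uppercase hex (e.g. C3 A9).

F3 BF B6 BF D1 9C D3 BC EC 9F 9C EE BB 83 F2 A8 82 96 F0 A9 91 A0 E7 8F AE F0 9D 93 B3

U+FFDBF: 4-byte form → F3 BF B6 BF.
U+045C: 2-byte form → D1 9C.
U+04FC: 2-byte form → D3 BC.
U+C7DC: 3-byte form → EC 9F 9C.
U+EEC3: 3-byte form → EE BB 83.
U+A8096: 4-byte form → F2 A8 82 96.
U+29460: 4-byte form → F0 A9 91 A0.
U+73EE: 3-byte form → E7 8F AE.
U+1D4F3: 4-byte form → F0 9D 93 B3.
Concatenated (29 bytes): F3 BF B6 BF D1 9C D3 BC EC 9F 9C EE BB 83 F2 A8 82 96 F0 A9 91 A0 E7 8F AE F0 9D 93 B3.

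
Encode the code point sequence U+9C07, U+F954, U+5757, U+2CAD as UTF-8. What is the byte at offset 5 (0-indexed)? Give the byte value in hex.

U+9C07 → 3-byte form E9 B0 87 at offsets 0–2.
U+F954 → 3-byte form EF A5 94 at offsets 3–5.
Offset 5 falls in char 2's range; it's byte 3 of EF A5 94 = 0x94.

0x94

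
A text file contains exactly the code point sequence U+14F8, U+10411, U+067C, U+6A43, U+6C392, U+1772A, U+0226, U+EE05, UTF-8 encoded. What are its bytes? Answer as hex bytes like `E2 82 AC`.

U+14F8: 3-byte form → E1 93 B8.
U+10411: 4-byte form → F0 90 90 91.
U+067C: 2-byte form → D9 BC.
U+6A43: 3-byte form → E6 A9 83.
U+6C392: 4-byte form → F1 AC 8E 92.
U+1772A: 4-byte form → F0 97 9C AA.
U+0226: 2-byte form → C8 A6.
U+EE05: 3-byte form → EE B8 85.
Concatenated (25 bytes): E1 93 B8 F0 90 90 91 D9 BC E6 A9 83 F1 AC 8E 92 F0 97 9C AA C8 A6 EE B8 85.

E1 93 B8 F0 90 90 91 D9 BC E6 A9 83 F1 AC 8E 92 F0 97 9C AA C8 A6 EE B8 85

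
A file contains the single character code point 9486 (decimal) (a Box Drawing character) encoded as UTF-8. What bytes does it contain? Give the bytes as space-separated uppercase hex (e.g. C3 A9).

E2 94 8E

U+250E = 0x250E = 9486 decimal. In range U+0800–U+FFFF → 3-byte form: 1110xxxx 10xxxxxx 10xxxxxx.
Binary (16 bits): 0010010100001110.
Split 4+6+6: 0010 | 010100 | 001110.
Byte 1: 11100010 = 0xE2.
Byte 2: 10010100 = 0x94.
Byte 3: 10001110 = 0x8E.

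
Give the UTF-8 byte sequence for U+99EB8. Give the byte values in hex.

F2 99 BA B8

U+99EB8 = 0x99EB8 = 630456 decimal. In range U+10000–U+10FFFF → 4-byte form: 11110xxx 10xxxxxx 10xxxxxx 10xxxxxx.
Binary (21 bits): 010011001111010111000.
Split 3+6+6+6: 010 | 011001 | 111010 | 111000.
Byte 1: 11110010 = 0xF2.
Byte 2: 10011001 = 0x99.
Byte 3: 10111010 = 0xBA.
Byte 4: 10111000 = 0xB8.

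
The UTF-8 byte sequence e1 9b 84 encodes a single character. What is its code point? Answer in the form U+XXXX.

U+16C4

Leading byte 0xE1 = 11100001 matches 1110xxxx → 3-byte sequence.
Byte 1: 0xE1 = 11100001, payload 0001 (4 bits).
Byte 2: 0x9B = 10011011 (10xxxxxx ✓), payload 011011.
Byte 3: 0x84 = 10000100 (10xxxxxx ✓), payload 000100.
Concatenate: 0001011011000100 = 0x16C4 (16 bits → U+16C4).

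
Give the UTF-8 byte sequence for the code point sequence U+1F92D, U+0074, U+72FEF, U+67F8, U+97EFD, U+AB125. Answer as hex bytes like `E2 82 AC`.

F0 9F A4 AD 74 F1 B2 BF AF E6 9F B8 F2 97 BB BD F2 AB 84 A5

U+1F92D: 4-byte form → F0 9F A4 AD.
U+0074: 1-byte form → 74.
U+72FEF: 4-byte form → F1 B2 BF AF.
U+67F8: 3-byte form → E6 9F B8.
U+97EFD: 4-byte form → F2 97 BB BD.
U+AB125: 4-byte form → F2 AB 84 A5.
Concatenated (20 bytes): F0 9F A4 AD 74 F1 B2 BF AF E6 9F B8 F2 97 BB BD F2 AB 84 A5.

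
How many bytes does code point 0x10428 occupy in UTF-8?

U+10428 = 0x10428. UTF-8 uses 1 byte below 0x80, 2 below 0x800, 3 below 0x10000, 4 up to 0x10FFFF. 0x10428 is in U+10000–U+10FFFF → 4 bytes.

4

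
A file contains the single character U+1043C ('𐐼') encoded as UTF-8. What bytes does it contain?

U+1043C = 0x1043C = 66620 decimal. In range U+10000–U+10FFFF → 4-byte form: 11110xxx 10xxxxxx 10xxxxxx 10xxxxxx.
Binary (21 bits): 000010000010000111100.
Split 3+6+6+6: 000 | 010000 | 010000 | 111100.
Byte 1: 11110000 = 0xF0.
Byte 2: 10010000 = 0x90.
Byte 3: 10010000 = 0x90.
Byte 4: 10111100 = 0xBC.

F0 90 90 BC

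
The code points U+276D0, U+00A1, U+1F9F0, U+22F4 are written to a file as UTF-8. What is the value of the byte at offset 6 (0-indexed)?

U+276D0 → 4-byte form F0 A7 9B 90 at offsets 0–3.
U+00A1 → 2-byte form C2 A1 at offsets 4–5.
U+1F9F0 → 4-byte form F0 9F A7 B0 at offsets 6–9.
Offset 6 falls in char 3's range; it's byte 1 of F0 9F A7 B0 = 0xF0.

0xF0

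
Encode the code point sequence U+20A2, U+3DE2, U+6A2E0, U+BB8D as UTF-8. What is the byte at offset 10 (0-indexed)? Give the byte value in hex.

0xEB

U+20A2 → 3-byte form E2 82 A2 at offsets 0–2.
U+3DE2 → 3-byte form E3 B7 A2 at offsets 3–5.
U+6A2E0 → 4-byte form F1 AA 8B A0 at offsets 6–9.
U+BB8D → 3-byte form EB AE 8D at offsets 10–12.
Offset 10 falls in char 4's range; it's byte 1 of EB AE 8D = 0xEB.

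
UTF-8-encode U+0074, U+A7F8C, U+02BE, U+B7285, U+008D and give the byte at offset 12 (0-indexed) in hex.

U+0074 → 1-byte form 74 at offsets 0–0.
U+A7F8C → 4-byte form F2 A7 BE 8C at offsets 1–4.
U+02BE → 2-byte form CA BE at offsets 5–6.
U+B7285 → 4-byte form F2 B7 8A 85 at offsets 7–10.
U+008D → 2-byte form C2 8D at offsets 11–12.
Offset 12 falls in char 5's range; it's byte 2 of C2 8D = 0x8D.

0x8D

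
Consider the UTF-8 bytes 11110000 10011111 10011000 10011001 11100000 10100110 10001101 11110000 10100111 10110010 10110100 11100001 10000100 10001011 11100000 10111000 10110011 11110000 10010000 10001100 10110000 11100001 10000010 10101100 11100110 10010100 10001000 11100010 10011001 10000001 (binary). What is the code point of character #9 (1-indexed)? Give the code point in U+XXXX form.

Offset 0: leading byte 0xF0 = 11110000 → 4-byte char #1 = F0 9F 98 99.
Offset 4: leading byte 0xE0 = 11100000 → 3-byte char #2 = E0 A6 8D.
Offset 7: leading byte 0xF0 = 11110000 → 4-byte char #3 = F0 A7 B2 B4.
Offset 11: leading byte 0xE1 = 11100001 → 3-byte char #4 = E1 84 8B.
Offset 14: leading byte 0xE0 = 11100000 → 3-byte char #5 = E0 B8 B3.
Offset 17: leading byte 0xF0 = 11110000 → 4-byte char #6 = F0 90 8C B0.
Offset 21: leading byte 0xE1 = 11100001 → 3-byte char #7 = E1 82 AC.
Offset 24: leading byte 0xE6 = 11100110 → 3-byte char #8 = E6 94 88.
Offset 27: leading byte 0xE2 = 11100010 → 3-byte char #9 = E2 99 81.
Leading byte 0xE2 = 11100010 matches 1110xxxx → 3-byte sequence.
Byte 1: 0xE2 = 11100010, payload 0010 (4 bits).
Byte 2: 0x99 = 10011001 (10xxxxxx ✓), payload 011001.
Byte 3: 0x81 = 10000001 (10xxxxxx ✓), payload 000001.
Concatenate: 0010011001000001 = 0x2641 (16 bits → U+2641).

U+2641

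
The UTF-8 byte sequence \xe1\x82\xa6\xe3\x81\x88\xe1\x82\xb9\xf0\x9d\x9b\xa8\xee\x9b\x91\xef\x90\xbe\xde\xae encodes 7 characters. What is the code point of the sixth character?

U+F43E

Offset 0: leading byte 0xE1 = 11100001 → 3-byte char #1 = E1 82 A6.
Offset 3: leading byte 0xE3 = 11100011 → 3-byte char #2 = E3 81 88.
Offset 6: leading byte 0xE1 = 11100001 → 3-byte char #3 = E1 82 B9.
Offset 9: leading byte 0xF0 = 11110000 → 4-byte char #4 = F0 9D 9B A8.
Offset 13: leading byte 0xEE = 11101110 → 3-byte char #5 = EE 9B 91.
Offset 16: leading byte 0xEF = 11101111 → 3-byte char #6 = EF 90 BE.
Leading byte 0xEF = 11101111 matches 1110xxxx → 3-byte sequence.
Byte 1: 0xEF = 11101111, payload 1111 (4 bits).
Byte 2: 0x90 = 10010000 (10xxxxxx ✓), payload 010000.
Byte 3: 0xBE = 10111110 (10xxxxxx ✓), payload 111110.
Concatenate: 1111010000111110 = 0xF43E (16 bits → U+F43E).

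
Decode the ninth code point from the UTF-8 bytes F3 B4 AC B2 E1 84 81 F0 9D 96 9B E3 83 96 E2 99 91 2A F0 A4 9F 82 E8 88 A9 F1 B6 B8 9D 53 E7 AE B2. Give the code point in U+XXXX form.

U+76E1D

Offset 0: leading byte 0xF3 = 11110011 → 4-byte char #1 = F3 B4 AC B2.
Offset 4: leading byte 0xE1 = 11100001 → 3-byte char #2 = E1 84 81.
Offset 7: leading byte 0xF0 = 11110000 → 4-byte char #3 = F0 9D 96 9B.
Offset 11: leading byte 0xE3 = 11100011 → 3-byte char #4 = E3 83 96.
Offset 14: leading byte 0xE2 = 11100010 → 3-byte char #5 = E2 99 91.
Offset 17: leading byte 0x2A = 00101010 → 1-byte char #6 = 2A.
Offset 18: leading byte 0xF0 = 11110000 → 4-byte char #7 = F0 A4 9F 82.
Offset 22: leading byte 0xE8 = 11101000 → 3-byte char #8 = E8 88 A9.
Offset 25: leading byte 0xF1 = 11110001 → 4-byte char #9 = F1 B6 B8 9D.
Leading byte 0xF1 = 11110001 matches 11110xxx → 4-byte sequence.
Byte 1: 0xF1 = 11110001, payload 001 (3 bits).
Byte 2: 0xB6 = 10110110 (10xxxxxx ✓), payload 110110.
Byte 3: 0xB8 = 10111000 (10xxxxxx ✓), payload 111000.
Byte 4: 0x9D = 10011101 (10xxxxxx ✓), payload 011101.
Concatenate: 001110110111000011101 = 0x76E1D (21 bits → U+76E1D).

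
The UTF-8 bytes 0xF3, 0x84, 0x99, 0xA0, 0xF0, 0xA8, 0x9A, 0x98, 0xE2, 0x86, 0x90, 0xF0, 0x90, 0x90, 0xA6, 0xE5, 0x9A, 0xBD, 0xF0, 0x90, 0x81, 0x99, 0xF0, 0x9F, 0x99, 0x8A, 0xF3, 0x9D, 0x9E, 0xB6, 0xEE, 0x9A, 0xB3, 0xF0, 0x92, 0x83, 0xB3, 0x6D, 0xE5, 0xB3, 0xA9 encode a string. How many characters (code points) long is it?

Byte at offset 0: 0xF3 = 11110011 → 4-byte char (#1). Advance 4.
Byte at offset 4: 0xF0 = 11110000 → 4-byte char (#2). Advance 4.
Byte at offset 8: 0xE2 = 11100010 → 3-byte char (#3). Advance 3.
Byte at offset 11: 0xF0 = 11110000 → 4-byte char (#4). Advance 4.
Byte at offset 15: 0xE5 = 11100101 → 3-byte char (#5). Advance 3.
Byte at offset 18: 0xF0 = 11110000 → 4-byte char (#6). Advance 4.
Byte at offset 22: 0xF0 = 11110000 → 4-byte char (#7). Advance 4.
Byte at offset 26: 0xF3 = 11110011 → 4-byte char (#8). Advance 4.
Byte at offset 30: 0xEE = 11101110 → 3-byte char (#9). Advance 3.
Byte at offset 33: 0xF0 = 11110000 → 4-byte char (#10). Advance 4.
Byte at offset 37: 0x6D = 01101101 → 1-byte char (#11). Advance 1.
Byte at offset 38: 0xE5 = 11100101 → 3-byte char (#12). Advance 3.
Reached end at offset 41 after 12 code points.

12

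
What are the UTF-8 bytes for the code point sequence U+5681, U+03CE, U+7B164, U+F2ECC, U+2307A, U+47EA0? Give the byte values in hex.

U+5681: 3-byte form → E5 9A 81.
U+03CE: 2-byte form → CF 8E.
U+7B164: 4-byte form → F1 BB 85 A4.
U+F2ECC: 4-byte form → F3 B2 BB 8C.
U+2307A: 4-byte form → F0 A3 81 BA.
U+47EA0: 4-byte form → F1 87 BA A0.
Concatenated (21 bytes): E5 9A 81 CF 8E F1 BB 85 A4 F3 B2 BB 8C F0 A3 81 BA F1 87 BA A0.

E5 9A 81 CF 8E F1 BB 85 A4 F3 B2 BB 8C F0 A3 81 BA F1 87 BA A0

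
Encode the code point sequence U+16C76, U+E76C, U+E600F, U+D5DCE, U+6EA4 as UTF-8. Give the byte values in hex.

U+16C76: 4-byte form → F0 96 B1 B6.
U+E76C: 3-byte form → EE 9D AC.
U+E600F: 4-byte form → F3 A6 80 8F.
U+D5DCE: 4-byte form → F3 95 B7 8E.
U+6EA4: 3-byte form → E6 BA A4.
Concatenated (18 bytes): F0 96 B1 B6 EE 9D AC F3 A6 80 8F F3 95 B7 8E E6 BA A4.

F0 96 B1 B6 EE 9D AC F3 A6 80 8F F3 95 B7 8E E6 BA A4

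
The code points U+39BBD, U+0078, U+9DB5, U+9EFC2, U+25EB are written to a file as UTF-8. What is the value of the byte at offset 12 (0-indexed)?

U+39BBD → 4-byte form F0 B9 AE BD at offsets 0–3.
U+0078 → 1-byte form 78 at offsets 4–4.
U+9DB5 → 3-byte form E9 B6 B5 at offsets 5–7.
U+9EFC2 → 4-byte form F2 9E BF 82 at offsets 8–11.
U+25EB → 3-byte form E2 97 AB at offsets 12–14.
Offset 12 falls in char 5's range; it's byte 1 of E2 97 AB = 0xE2.

0xE2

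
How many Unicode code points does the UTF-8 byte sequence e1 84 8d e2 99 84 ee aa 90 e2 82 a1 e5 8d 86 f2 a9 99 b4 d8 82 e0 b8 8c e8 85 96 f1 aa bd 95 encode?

Byte at offset 0: 0xE1 = 11100001 → 3-byte char (#1). Advance 3.
Byte at offset 3: 0xE2 = 11100010 → 3-byte char (#2). Advance 3.
Byte at offset 6: 0xEE = 11101110 → 3-byte char (#3). Advance 3.
Byte at offset 9: 0xE2 = 11100010 → 3-byte char (#4). Advance 3.
Byte at offset 12: 0xE5 = 11100101 → 3-byte char (#5). Advance 3.
Byte at offset 15: 0xF2 = 11110010 → 4-byte char (#6). Advance 4.
Byte at offset 19: 0xD8 = 11011000 → 2-byte char (#7). Advance 2.
Byte at offset 21: 0xE0 = 11100000 → 3-byte char (#8). Advance 3.
Byte at offset 24: 0xE8 = 11101000 → 3-byte char (#9). Advance 3.
Byte at offset 27: 0xF1 = 11110001 → 4-byte char (#10). Advance 4.
Reached end at offset 31 after 10 code points.

10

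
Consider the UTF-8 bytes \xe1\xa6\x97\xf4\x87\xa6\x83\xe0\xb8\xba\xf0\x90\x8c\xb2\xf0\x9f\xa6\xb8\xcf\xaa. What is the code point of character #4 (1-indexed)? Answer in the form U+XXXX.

Offset 0: leading byte 0xE1 = 11100001 → 3-byte char #1 = E1 A6 97.
Offset 3: leading byte 0xF4 = 11110100 → 4-byte char #2 = F4 87 A6 83.
Offset 7: leading byte 0xE0 = 11100000 → 3-byte char #3 = E0 B8 BA.
Offset 10: leading byte 0xF0 = 11110000 → 4-byte char #4 = F0 90 8C B2.
Leading byte 0xF0 = 11110000 matches 11110xxx → 4-byte sequence.
Byte 1: 0xF0 = 11110000, payload 000 (3 bits).
Byte 2: 0x90 = 10010000 (10xxxxxx ✓), payload 010000.
Byte 3: 0x8C = 10001100 (10xxxxxx ✓), payload 001100.
Byte 4: 0xB2 = 10110010 (10xxxxxx ✓), payload 110010.
Concatenate: 000010000001100110010 = 0x10332 (21 bits → U+10332).

U+10332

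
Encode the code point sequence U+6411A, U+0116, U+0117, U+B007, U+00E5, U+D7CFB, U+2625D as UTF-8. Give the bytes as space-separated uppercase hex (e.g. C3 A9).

F1 A4 84 9A C4 96 C4 97 EB 80 87 C3 A5 F3 97 B3 BB F0 A6 89 9D

U+6411A: 4-byte form → F1 A4 84 9A.
U+0116: 2-byte form → C4 96.
U+0117: 2-byte form → C4 97.
U+B007: 3-byte form → EB 80 87.
U+00E5: 2-byte form → C3 A5.
U+D7CFB: 4-byte form → F3 97 B3 BB.
U+2625D: 4-byte form → F0 A6 89 9D.
Concatenated (21 bytes): F1 A4 84 9A C4 96 C4 97 EB 80 87 C3 A5 F3 97 B3 BB F0 A6 89 9D.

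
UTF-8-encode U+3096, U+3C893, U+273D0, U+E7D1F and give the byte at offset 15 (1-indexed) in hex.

0x9F

1-indexed offset 15 is 0-indexed offset 14.
U+3096 → 3-byte form E3 82 96 at offsets 0–2.
U+3C893 → 4-byte form F0 BC A2 93 at offsets 3–6.
U+273D0 → 4-byte form F0 A7 8F 90 at offsets 7–10.
U+E7D1F → 4-byte form F3 A7 B4 9F at offsets 11–14.
Offset 14 falls in char 4's range; it's byte 4 of F3 A7 B4 9F = 0x9F.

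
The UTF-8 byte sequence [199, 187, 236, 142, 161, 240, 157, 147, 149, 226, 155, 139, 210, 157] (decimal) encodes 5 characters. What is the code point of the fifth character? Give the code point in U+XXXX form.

U+049D

Offset 0: leading byte 0xC7 = 11000111 → 2-byte char #1 = C7 BB.
Offset 2: leading byte 0xEC = 11101100 → 3-byte char #2 = EC 8E A1.
Offset 5: leading byte 0xF0 = 11110000 → 4-byte char #3 = F0 9D 93 95.
Offset 9: leading byte 0xE2 = 11100010 → 3-byte char #4 = E2 9B 8B.
Offset 12: leading byte 0xD2 = 11010010 → 2-byte char #5 = D2 9D.
Leading byte 0xD2 = 11010010 matches 110xxxxx → 2-byte sequence.
Byte 1: 0xD2 = 11010010, payload 10010 (5 bits).
Byte 2: 0x9D = 10011101 (10xxxxxx ✓), payload 011101.
Concatenate: 10010011101 = 0x49D (11 bits → U+049D).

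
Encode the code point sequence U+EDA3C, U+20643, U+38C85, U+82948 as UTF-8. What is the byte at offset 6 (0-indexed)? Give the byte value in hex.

0x99

U+EDA3C → 4-byte form F3 AD A8 BC at offsets 0–3.
U+20643 → 4-byte form F0 A0 99 83 at offsets 4–7.
Offset 6 falls in char 2's range; it's byte 3 of F0 A0 99 83 = 0x99.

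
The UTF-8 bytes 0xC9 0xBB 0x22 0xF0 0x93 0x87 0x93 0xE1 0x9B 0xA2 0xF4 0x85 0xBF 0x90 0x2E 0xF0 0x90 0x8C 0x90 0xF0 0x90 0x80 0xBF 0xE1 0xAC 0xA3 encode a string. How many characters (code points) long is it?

Byte at offset 0: 0xC9 = 11001001 → 2-byte char (#1). Advance 2.
Byte at offset 2: 0x22 = 00100010 → 1-byte char (#2). Advance 1.
Byte at offset 3: 0xF0 = 11110000 → 4-byte char (#3). Advance 4.
Byte at offset 7: 0xE1 = 11100001 → 3-byte char (#4). Advance 3.
Byte at offset 10: 0xF4 = 11110100 → 4-byte char (#5). Advance 4.
Byte at offset 14: 0x2E = 00101110 → 1-byte char (#6). Advance 1.
Byte at offset 15: 0xF0 = 11110000 → 4-byte char (#7). Advance 4.
Byte at offset 19: 0xF0 = 11110000 → 4-byte char (#8). Advance 4.
Byte at offset 23: 0xE1 = 11100001 → 3-byte char (#9). Advance 3.
Reached end at offset 26 after 9 code points.

9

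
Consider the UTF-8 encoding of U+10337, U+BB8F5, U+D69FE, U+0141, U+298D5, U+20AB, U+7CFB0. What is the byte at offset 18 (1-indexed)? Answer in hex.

0x95

1-indexed offset 18 is 0-indexed offset 17.
U+10337 → 4-byte form F0 90 8C B7 at offsets 0–3.
U+BB8F5 → 4-byte form F2 BB A3 B5 at offsets 4–7.
U+D69FE → 4-byte form F3 96 A7 BE at offsets 8–11.
U+0141 → 2-byte form C5 81 at offsets 12–13.
U+298D5 → 4-byte form F0 A9 A3 95 at offsets 14–17.
Offset 17 falls in char 5's range; it's byte 4 of F0 A9 A3 95 = 0x95.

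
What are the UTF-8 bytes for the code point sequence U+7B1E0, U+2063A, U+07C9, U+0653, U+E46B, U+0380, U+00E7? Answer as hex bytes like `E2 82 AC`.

F1 BB 87 A0 F0 A0 98 BA DF 89 D9 93 EE 91 AB CE 80 C3 A7

U+7B1E0: 4-byte form → F1 BB 87 A0.
U+2063A: 4-byte form → F0 A0 98 BA.
U+07C9: 2-byte form → DF 89.
U+0653: 2-byte form → D9 93.
U+E46B: 3-byte form → EE 91 AB.
U+0380: 2-byte form → CE 80.
U+00E7: 2-byte form → C3 A7.
Concatenated (19 bytes): F1 BB 87 A0 F0 A0 98 BA DF 89 D9 93 EE 91 AB CE 80 C3 A7.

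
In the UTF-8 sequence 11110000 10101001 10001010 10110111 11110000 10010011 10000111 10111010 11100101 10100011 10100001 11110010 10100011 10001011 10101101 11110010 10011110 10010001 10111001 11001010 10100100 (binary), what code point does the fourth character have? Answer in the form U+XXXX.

U+A32ED

Offset 0: leading byte 0xF0 = 11110000 → 4-byte char #1 = F0 A9 8A B7.
Offset 4: leading byte 0xF0 = 11110000 → 4-byte char #2 = F0 93 87 BA.
Offset 8: leading byte 0xE5 = 11100101 → 3-byte char #3 = E5 A3 A1.
Offset 11: leading byte 0xF2 = 11110010 → 4-byte char #4 = F2 A3 8B AD.
Leading byte 0xF2 = 11110010 matches 11110xxx → 4-byte sequence.
Byte 1: 0xF2 = 11110010, payload 010 (3 bits).
Byte 2: 0xA3 = 10100011 (10xxxxxx ✓), payload 100011.
Byte 3: 0x8B = 10001011 (10xxxxxx ✓), payload 001011.
Byte 4: 0xAD = 10101101 (10xxxxxx ✓), payload 101101.
Concatenate: 010100011001011101101 = 0xA32ED (21 bits → U+A32ED).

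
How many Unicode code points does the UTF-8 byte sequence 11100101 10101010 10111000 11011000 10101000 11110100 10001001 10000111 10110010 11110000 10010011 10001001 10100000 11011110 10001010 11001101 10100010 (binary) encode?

Byte at offset 0: 0xE5 = 11100101 → 3-byte char (#1). Advance 3.
Byte at offset 3: 0xD8 = 11011000 → 2-byte char (#2). Advance 2.
Byte at offset 5: 0xF4 = 11110100 → 4-byte char (#3). Advance 4.
Byte at offset 9: 0xF0 = 11110000 → 4-byte char (#4). Advance 4.
Byte at offset 13: 0xDE = 11011110 → 2-byte char (#5). Advance 2.
Byte at offset 15: 0xCD = 11001101 → 2-byte char (#6). Advance 2.
Reached end at offset 17 after 6 code points.

6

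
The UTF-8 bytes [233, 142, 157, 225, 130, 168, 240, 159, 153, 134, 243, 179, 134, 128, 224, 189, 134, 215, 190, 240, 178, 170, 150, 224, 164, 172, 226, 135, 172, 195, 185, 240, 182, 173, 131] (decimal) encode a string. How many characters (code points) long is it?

11

Byte at offset 0: 0xE9 = 11101001 → 3-byte char (#1). Advance 3.
Byte at offset 3: 0xE1 = 11100001 → 3-byte char (#2). Advance 3.
Byte at offset 6: 0xF0 = 11110000 → 4-byte char (#3). Advance 4.
Byte at offset 10: 0xF3 = 11110011 → 4-byte char (#4). Advance 4.
Byte at offset 14: 0xE0 = 11100000 → 3-byte char (#5). Advance 3.
Byte at offset 17: 0xD7 = 11010111 → 2-byte char (#6). Advance 2.
Byte at offset 19: 0xF0 = 11110000 → 4-byte char (#7). Advance 4.
Byte at offset 23: 0xE0 = 11100000 → 3-byte char (#8). Advance 3.
Byte at offset 26: 0xE2 = 11100010 → 3-byte char (#9). Advance 3.
Byte at offset 29: 0xC3 = 11000011 → 2-byte char (#10). Advance 2.
Byte at offset 31: 0xF0 = 11110000 → 4-byte char (#11). Advance 4.
Reached end at offset 35 after 11 code points.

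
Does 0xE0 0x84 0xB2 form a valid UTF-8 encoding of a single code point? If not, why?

Leading byte 0xE0 = 11100000 → 3-byte form.
Continuation bytes all match 10xxxxxx. Payload decodes to 0x132.
But 0x132 < 0x800, the minimum for a 3-byte sequence — this is an overlong encoding.

invalid (overlong encoding)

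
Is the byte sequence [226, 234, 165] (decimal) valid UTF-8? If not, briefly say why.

Leading byte 0xE2 = 11100010 → 3-byte form.
Byte 2 is 0xEA = 11101010, which is not 10xxxxxx — expected a continuation byte.

invalid (non-continuation byte where continuation expected)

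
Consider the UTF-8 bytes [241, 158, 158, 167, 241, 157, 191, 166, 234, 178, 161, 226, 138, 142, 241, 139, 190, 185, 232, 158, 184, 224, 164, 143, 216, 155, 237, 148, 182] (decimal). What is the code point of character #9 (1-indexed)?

Offset 0: leading byte 0xF1 = 11110001 → 4-byte char #1 = F1 9E 9E A7.
Offset 4: leading byte 0xF1 = 11110001 → 4-byte char #2 = F1 9D BF A6.
Offset 8: leading byte 0xEA = 11101010 → 3-byte char #3 = EA B2 A1.
Offset 11: leading byte 0xE2 = 11100010 → 3-byte char #4 = E2 8A 8E.
Offset 14: leading byte 0xF1 = 11110001 → 4-byte char #5 = F1 8B BE B9.
Offset 18: leading byte 0xE8 = 11101000 → 3-byte char #6 = E8 9E B8.
Offset 21: leading byte 0xE0 = 11100000 → 3-byte char #7 = E0 A4 8F.
Offset 24: leading byte 0xD8 = 11011000 → 2-byte char #8 = D8 9B.
Offset 26: leading byte 0xED = 11101101 → 3-byte char #9 = ED 94 B6.
Leading byte 0xED = 11101101 matches 1110xxxx → 3-byte sequence.
Byte 1: 0xED = 11101101, payload 1101 (4 bits).
Byte 2: 0x94 = 10010100 (10xxxxxx ✓), payload 010100.
Byte 3: 0xB6 = 10110110 (10xxxxxx ✓), payload 110110.
Concatenate: 1101010100110110 = 0xD536 (16 bits → U+D536).

U+D536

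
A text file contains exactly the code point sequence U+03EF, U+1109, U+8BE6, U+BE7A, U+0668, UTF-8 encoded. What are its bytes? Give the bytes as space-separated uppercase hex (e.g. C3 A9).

U+03EF: 2-byte form → CF AF.
U+1109: 3-byte form → E1 84 89.
U+8BE6: 3-byte form → E8 AF A6.
U+BE7A: 3-byte form → EB B9 BA.
U+0668: 2-byte form → D9 A8.
Concatenated (13 bytes): CF AF E1 84 89 E8 AF A6 EB B9 BA D9 A8.

CF AF E1 84 89 E8 AF A6 EB B9 BA D9 A8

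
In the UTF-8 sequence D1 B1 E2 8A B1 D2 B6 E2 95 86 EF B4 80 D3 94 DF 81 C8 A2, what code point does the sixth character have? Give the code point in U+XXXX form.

Offset 0: leading byte 0xD1 = 11010001 → 2-byte char #1 = D1 B1.
Offset 2: leading byte 0xE2 = 11100010 → 3-byte char #2 = E2 8A B1.
Offset 5: leading byte 0xD2 = 11010010 → 2-byte char #3 = D2 B6.
Offset 7: leading byte 0xE2 = 11100010 → 3-byte char #4 = E2 95 86.
Offset 10: leading byte 0xEF = 11101111 → 3-byte char #5 = EF B4 80.
Offset 13: leading byte 0xD3 = 11010011 → 2-byte char #6 = D3 94.
Leading byte 0xD3 = 11010011 matches 110xxxxx → 2-byte sequence.
Byte 1: 0xD3 = 11010011, payload 10011 (5 bits).
Byte 2: 0x94 = 10010100 (10xxxxxx ✓), payload 010100.
Concatenate: 10011010100 = 0x4D4 (11 bits → U+04D4).

U+04D4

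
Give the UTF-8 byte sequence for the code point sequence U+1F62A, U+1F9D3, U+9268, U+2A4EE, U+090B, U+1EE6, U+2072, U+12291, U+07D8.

F0 9F 98 AA F0 9F A7 93 E9 89 A8 F0 AA 93 AE E0 A4 8B E1 BB A6 E2 81 B2 F0 92 8A 91 DF 98

U+1F62A: 4-byte form → F0 9F 98 AA.
U+1F9D3: 4-byte form → F0 9F A7 93.
U+9268: 3-byte form → E9 89 A8.
U+2A4EE: 4-byte form → F0 AA 93 AE.
U+090B: 3-byte form → E0 A4 8B.
U+1EE6: 3-byte form → E1 BB A6.
U+2072: 3-byte form → E2 81 B2.
U+12291: 4-byte form → F0 92 8A 91.
U+07D8: 2-byte form → DF 98.
Concatenated (30 bytes): F0 9F 98 AA F0 9F A7 93 E9 89 A8 F0 AA 93 AE E0 A4 8B E1 BB A6 E2 81 B2 F0 92 8A 91 DF 98.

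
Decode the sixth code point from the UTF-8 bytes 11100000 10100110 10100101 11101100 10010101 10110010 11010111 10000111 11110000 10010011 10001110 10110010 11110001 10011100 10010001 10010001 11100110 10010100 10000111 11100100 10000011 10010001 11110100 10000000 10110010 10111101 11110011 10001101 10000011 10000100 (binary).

U+6507

Offset 0: leading byte 0xE0 = 11100000 → 3-byte char #1 = E0 A6 A5.
Offset 3: leading byte 0xEC = 11101100 → 3-byte char #2 = EC 95 B2.
Offset 6: leading byte 0xD7 = 11010111 → 2-byte char #3 = D7 87.
Offset 8: leading byte 0xF0 = 11110000 → 4-byte char #4 = F0 93 8E B2.
Offset 12: leading byte 0xF1 = 11110001 → 4-byte char #5 = F1 9C 91 91.
Offset 16: leading byte 0xE6 = 11100110 → 3-byte char #6 = E6 94 87.
Leading byte 0xE6 = 11100110 matches 1110xxxx → 3-byte sequence.
Byte 1: 0xE6 = 11100110, payload 0110 (4 bits).
Byte 2: 0x94 = 10010100 (10xxxxxx ✓), payload 010100.
Byte 3: 0x87 = 10000111 (10xxxxxx ✓), payload 000111.
Concatenate: 0110010100000111 = 0x6507 (16 bits → U+6507).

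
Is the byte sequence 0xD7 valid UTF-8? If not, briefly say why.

invalid (sequence truncated)

Leading byte 0xD7 = 11010111 → 2-byte form, but only 1 byte is present.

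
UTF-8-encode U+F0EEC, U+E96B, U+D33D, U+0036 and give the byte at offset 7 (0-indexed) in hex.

U+F0EEC → 4-byte form F3 B0 BB AC at offsets 0–3.
U+E96B → 3-byte form EE A5 AB at offsets 4–6.
U+D33D → 3-byte form ED 8C BD at offsets 7–9.
Offset 7 falls in char 3's range; it's byte 1 of ED 8C BD = 0xED.

0xED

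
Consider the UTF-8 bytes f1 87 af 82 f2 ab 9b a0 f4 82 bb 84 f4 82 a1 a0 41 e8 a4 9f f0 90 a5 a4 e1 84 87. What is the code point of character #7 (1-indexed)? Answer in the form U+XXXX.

Offset 0: leading byte 0xF1 = 11110001 → 4-byte char #1 = F1 87 AF 82.
Offset 4: leading byte 0xF2 = 11110010 → 4-byte char #2 = F2 AB 9B A0.
Offset 8: leading byte 0xF4 = 11110100 → 4-byte char #3 = F4 82 BB 84.
Offset 12: leading byte 0xF4 = 11110100 → 4-byte char #4 = F4 82 A1 A0.
Offset 16: leading byte 0x41 = 01000001 → 1-byte char #5 = 41.
Offset 17: leading byte 0xE8 = 11101000 → 3-byte char #6 = E8 A4 9F.
Offset 20: leading byte 0xF0 = 11110000 → 4-byte char #7 = F0 90 A5 A4.
Leading byte 0xF0 = 11110000 matches 11110xxx → 4-byte sequence.
Byte 1: 0xF0 = 11110000, payload 000 (3 bits).
Byte 2: 0x90 = 10010000 (10xxxxxx ✓), payload 010000.
Byte 3: 0xA5 = 10100101 (10xxxxxx ✓), payload 100101.
Byte 4: 0xA4 = 10100100 (10xxxxxx ✓), payload 100100.
Concatenate: 000010000100101100100 = 0x10964 (21 bits → U+10964).

U+10964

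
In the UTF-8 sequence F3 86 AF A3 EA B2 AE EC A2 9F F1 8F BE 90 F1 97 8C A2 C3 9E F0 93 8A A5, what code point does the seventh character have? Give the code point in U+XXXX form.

Offset 0: leading byte 0xF3 = 11110011 → 4-byte char #1 = F3 86 AF A3.
Offset 4: leading byte 0xEA = 11101010 → 3-byte char #2 = EA B2 AE.
Offset 7: leading byte 0xEC = 11101100 → 3-byte char #3 = EC A2 9F.
Offset 10: leading byte 0xF1 = 11110001 → 4-byte char #4 = F1 8F BE 90.
Offset 14: leading byte 0xF1 = 11110001 → 4-byte char #5 = F1 97 8C A2.
Offset 18: leading byte 0xC3 = 11000011 → 2-byte char #6 = C3 9E.
Offset 20: leading byte 0xF0 = 11110000 → 4-byte char #7 = F0 93 8A A5.
Leading byte 0xF0 = 11110000 matches 11110xxx → 4-byte sequence.
Byte 1: 0xF0 = 11110000, payload 000 (3 bits).
Byte 2: 0x93 = 10010011 (10xxxxxx ✓), payload 010011.
Byte 3: 0x8A = 10001010 (10xxxxxx ✓), payload 001010.
Byte 4: 0xA5 = 10100101 (10xxxxxx ✓), payload 100101.
Concatenate: 000010011001010100101 = 0x132A5 (21 bits → U+132A5).

U+132A5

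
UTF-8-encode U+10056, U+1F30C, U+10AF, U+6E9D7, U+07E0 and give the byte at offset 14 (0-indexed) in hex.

0x97

U+10056 → 4-byte form F0 90 81 96 at offsets 0–3.
U+1F30C → 4-byte form F0 9F 8C 8C at offsets 4–7.
U+10AF → 3-byte form E1 82 AF at offsets 8–10.
U+6E9D7 → 4-byte form F1 AE A7 97 at offsets 11–14.
Offset 14 falls in char 4's range; it's byte 4 of F1 AE A7 97 = 0x97.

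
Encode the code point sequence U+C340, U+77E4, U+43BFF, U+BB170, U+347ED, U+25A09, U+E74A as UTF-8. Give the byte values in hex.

EC 8D 80 E7 9F A4 F1 83 AF BF F2 BB 85 B0 F0 B4 9F AD F0 A5 A8 89 EE 9D 8A

U+C340: 3-byte form → EC 8D 80.
U+77E4: 3-byte form → E7 9F A4.
U+43BFF: 4-byte form → F1 83 AF BF.
U+BB170: 4-byte form → F2 BB 85 B0.
U+347ED: 4-byte form → F0 B4 9F AD.
U+25A09: 4-byte form → F0 A5 A8 89.
U+E74A: 3-byte form → EE 9D 8A.
Concatenated (25 bytes): EC 8D 80 E7 9F A4 F1 83 AF BF F2 BB 85 B0 F0 B4 9F AD F0 A5 A8 89 EE 9D 8A.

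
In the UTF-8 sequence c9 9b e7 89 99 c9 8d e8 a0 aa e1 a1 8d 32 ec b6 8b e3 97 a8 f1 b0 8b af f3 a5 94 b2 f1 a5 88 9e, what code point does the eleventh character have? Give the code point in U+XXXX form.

Offset 0: leading byte 0xC9 = 11001001 → 2-byte char #1 = C9 9B.
Offset 2: leading byte 0xE7 = 11100111 → 3-byte char #2 = E7 89 99.
Offset 5: leading byte 0xC9 = 11001001 → 2-byte char #3 = C9 8D.
Offset 7: leading byte 0xE8 = 11101000 → 3-byte char #4 = E8 A0 AA.
Offset 10: leading byte 0xE1 = 11100001 → 3-byte char #5 = E1 A1 8D.
Offset 13: leading byte 0x32 = 00110010 → 1-byte char #6 = 32.
Offset 14: leading byte 0xEC = 11101100 → 3-byte char #7 = EC B6 8B.
Offset 17: leading byte 0xE3 = 11100011 → 3-byte char #8 = E3 97 A8.
Offset 20: leading byte 0xF1 = 11110001 → 4-byte char #9 = F1 B0 8B AF.
Offset 24: leading byte 0xF3 = 11110011 → 4-byte char #10 = F3 A5 94 B2.
Offset 28: leading byte 0xF1 = 11110001 → 4-byte char #11 = F1 A5 88 9E.
Leading byte 0xF1 = 11110001 matches 11110xxx → 4-byte sequence.
Byte 1: 0xF1 = 11110001, payload 001 (3 bits).
Byte 2: 0xA5 = 10100101 (10xxxxxx ✓), payload 100101.
Byte 3: 0x88 = 10001000 (10xxxxxx ✓), payload 001000.
Byte 4: 0x9E = 10011110 (10xxxxxx ✓), payload 011110.
Concatenate: 001100101001000011110 = 0x6521E (21 bits → U+6521E).

U+6521E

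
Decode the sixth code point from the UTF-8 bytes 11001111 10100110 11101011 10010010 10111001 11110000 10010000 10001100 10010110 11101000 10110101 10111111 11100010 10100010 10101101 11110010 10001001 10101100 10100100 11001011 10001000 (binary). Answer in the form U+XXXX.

Offset 0: leading byte 0xCF = 11001111 → 2-byte char #1 = CF A6.
Offset 2: leading byte 0xEB = 11101011 → 3-byte char #2 = EB 92 B9.
Offset 5: leading byte 0xF0 = 11110000 → 4-byte char #3 = F0 90 8C 96.
Offset 9: leading byte 0xE8 = 11101000 → 3-byte char #4 = E8 B5 BF.
Offset 12: leading byte 0xE2 = 11100010 → 3-byte char #5 = E2 A2 AD.
Offset 15: leading byte 0xF2 = 11110010 → 4-byte char #6 = F2 89 AC A4.
Leading byte 0xF2 = 11110010 matches 11110xxx → 4-byte sequence.
Byte 1: 0xF2 = 11110010, payload 010 (3 bits).
Byte 2: 0x89 = 10001001 (10xxxxxx ✓), payload 001001.
Byte 3: 0xAC = 10101100 (10xxxxxx ✓), payload 101100.
Byte 4: 0xA4 = 10100100 (10xxxxxx ✓), payload 100100.
Concatenate: 010001001101100100100 = 0x89B24 (21 bits → U+89B24).

U+89B24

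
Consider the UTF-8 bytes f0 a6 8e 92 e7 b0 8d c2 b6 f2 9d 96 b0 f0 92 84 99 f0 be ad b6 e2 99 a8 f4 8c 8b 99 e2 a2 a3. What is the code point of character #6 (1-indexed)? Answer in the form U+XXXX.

Offset 0: leading byte 0xF0 = 11110000 → 4-byte char #1 = F0 A6 8E 92.
Offset 4: leading byte 0xE7 = 11100111 → 3-byte char #2 = E7 B0 8D.
Offset 7: leading byte 0xC2 = 11000010 → 2-byte char #3 = C2 B6.
Offset 9: leading byte 0xF2 = 11110010 → 4-byte char #4 = F2 9D 96 B0.
Offset 13: leading byte 0xF0 = 11110000 → 4-byte char #5 = F0 92 84 99.
Offset 17: leading byte 0xF0 = 11110000 → 4-byte char #6 = F0 BE AD B6.
Leading byte 0xF0 = 11110000 matches 11110xxx → 4-byte sequence.
Byte 1: 0xF0 = 11110000, payload 000 (3 bits).
Byte 2: 0xBE = 10111110 (10xxxxxx ✓), payload 111110.
Byte 3: 0xAD = 10101101 (10xxxxxx ✓), payload 101101.
Byte 4: 0xB6 = 10110110 (10xxxxxx ✓), payload 110110.
Concatenate: 000111110101101110110 = 0x3EB76 (21 bits → U+3EB76).

U+3EB76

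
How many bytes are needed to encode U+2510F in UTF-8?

U+2510F = 0x2510F. UTF-8 uses 1 byte below 0x80, 2 below 0x800, 3 below 0x10000, 4 up to 0x10FFFF. 0x2510F is in U+10000–U+10FFFF → 4 bytes.

4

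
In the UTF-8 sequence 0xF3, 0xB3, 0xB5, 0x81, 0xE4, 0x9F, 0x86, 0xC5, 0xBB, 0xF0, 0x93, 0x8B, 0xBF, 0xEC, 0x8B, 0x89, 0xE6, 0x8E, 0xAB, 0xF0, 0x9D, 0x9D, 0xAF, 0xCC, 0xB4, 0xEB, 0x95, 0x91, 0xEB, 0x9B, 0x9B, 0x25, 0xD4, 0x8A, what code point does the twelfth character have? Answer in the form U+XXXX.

Offset 0: leading byte 0xF3 = 11110011 → 4-byte char #1 = F3 B3 B5 81.
Offset 4: leading byte 0xE4 = 11100100 → 3-byte char #2 = E4 9F 86.
Offset 7: leading byte 0xC5 = 11000101 → 2-byte char #3 = C5 BB.
Offset 9: leading byte 0xF0 = 11110000 → 4-byte char #4 = F0 93 8B BF.
Offset 13: leading byte 0xEC = 11101100 → 3-byte char #5 = EC 8B 89.
Offset 16: leading byte 0xE6 = 11100110 → 3-byte char #6 = E6 8E AB.
Offset 19: leading byte 0xF0 = 11110000 → 4-byte char #7 = F0 9D 9D AF.
Offset 23: leading byte 0xCC = 11001100 → 2-byte char #8 = CC B4.
Offset 25: leading byte 0xEB = 11101011 → 3-byte char #9 = EB 95 91.
Offset 28: leading byte 0xEB = 11101011 → 3-byte char #10 = EB 9B 9B.
Offset 31: leading byte 0x25 = 00100101 → 1-byte char #11 = 25.
Offset 32: leading byte 0xD4 = 11010100 → 2-byte char #12 = D4 8A.
Leading byte 0xD4 = 11010100 matches 110xxxxx → 2-byte sequence.
Byte 1: 0xD4 = 11010100, payload 10100 (5 bits).
Byte 2: 0x8A = 10001010 (10xxxxxx ✓), payload 001010.
Concatenate: 10100001010 = 0x50A (11 bits → U+050A).

U+050A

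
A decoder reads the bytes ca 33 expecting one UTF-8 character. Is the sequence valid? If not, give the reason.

Leading byte 0xCA = 11001010 → 2-byte form.
Byte 2 is 0x33 = 00110011, which is not 10xxxxxx — expected a continuation byte.

invalid (non-continuation byte where continuation expected)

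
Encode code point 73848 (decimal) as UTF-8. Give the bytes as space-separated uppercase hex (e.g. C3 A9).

U+12078 = 0x12078 = 73848 decimal. In range U+10000–U+10FFFF → 4-byte form: 11110xxx 10xxxxxx 10xxxxxx 10xxxxxx.
Binary (21 bits): 000010010000001111000.
Split 3+6+6+6: 000 | 010010 | 000001 | 111000.
Byte 1: 11110000 = 0xF0.
Byte 2: 10010010 = 0x92.
Byte 3: 10000001 = 0x81.
Byte 4: 10111000 = 0xB8.

F0 92 81 B8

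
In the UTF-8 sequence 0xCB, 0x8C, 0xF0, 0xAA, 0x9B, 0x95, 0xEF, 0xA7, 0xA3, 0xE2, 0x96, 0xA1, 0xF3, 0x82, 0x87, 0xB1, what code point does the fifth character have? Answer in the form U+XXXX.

Offset 0: leading byte 0xCB = 11001011 → 2-byte char #1 = CB 8C.
Offset 2: leading byte 0xF0 = 11110000 → 4-byte char #2 = F0 AA 9B 95.
Offset 6: leading byte 0xEF = 11101111 → 3-byte char #3 = EF A7 A3.
Offset 9: leading byte 0xE2 = 11100010 → 3-byte char #4 = E2 96 A1.
Offset 12: leading byte 0xF3 = 11110011 → 4-byte char #5 = F3 82 87 B1.
Leading byte 0xF3 = 11110011 matches 11110xxx → 4-byte sequence.
Byte 1: 0xF3 = 11110011, payload 011 (3 bits).
Byte 2: 0x82 = 10000010 (10xxxxxx ✓), payload 000010.
Byte 3: 0x87 = 10000111 (10xxxxxx ✓), payload 000111.
Byte 4: 0xB1 = 10110001 (10xxxxxx ✓), payload 110001.
Concatenate: 011000010000111110001 = 0xC21F1 (21 bits → U+C21F1).

U+C21F1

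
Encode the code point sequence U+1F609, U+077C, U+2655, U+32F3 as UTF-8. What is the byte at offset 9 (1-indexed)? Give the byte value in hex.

1-indexed offset 9 is 0-indexed offset 8.
U+1F609 → 4-byte form F0 9F 98 89 at offsets 0–3.
U+077C → 2-byte form DD BC at offsets 4–5.
U+2655 → 3-byte form E2 99 95 at offsets 6–8.
Offset 8 falls in char 3's range; it's byte 3 of E2 99 95 = 0x95.

0x95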